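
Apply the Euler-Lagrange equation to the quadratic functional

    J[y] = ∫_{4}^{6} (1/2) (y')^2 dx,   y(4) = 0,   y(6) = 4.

The Lagrangian is L = (1/2) (y')^2.
Compute ∂L/∂y = 0, ∂L/∂y' = y'.
The Euler-Lagrange equation d/dx(∂L/∂y') − ∂L/∂y = 0 reduces to
    y'' = 0.
Its general solution is
    y(x) = A x + B,
with A, B fixed by the endpoint conditions.
Applying the endpoint conditions y(4) = 0 and y(6) = 4: solve A·4 + B = 0 and A·6 + B = 4. Subtracting gives A(6 − 4) = 4 − 0, so A = 2, and B = 0 − A·4 = -8. Therefore
    y(x) = 2 x - 8.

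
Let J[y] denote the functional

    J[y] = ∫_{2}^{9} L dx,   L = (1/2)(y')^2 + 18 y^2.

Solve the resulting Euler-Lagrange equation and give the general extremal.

The Lagrangian is L = (1/2)(y')^2 + 18 y^2.
∂L/∂y = 36y.
∂L/∂y' = y'.
The Euler-Lagrange equation d/dx(∂L/∂y') − ∂L/∂y = 0 becomes:
    y'' - 36 y = 0
General solution: y(x) = A e^(6x) + B e^(-6x), where A and B are arbitrary constants fixed by the endpoint conditions.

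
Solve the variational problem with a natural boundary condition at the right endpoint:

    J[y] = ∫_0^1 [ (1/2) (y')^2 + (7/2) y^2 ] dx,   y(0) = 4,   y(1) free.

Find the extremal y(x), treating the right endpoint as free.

The Lagrangian L = (1/2) (y')^2 + (7/2) y^2 gives
    ∂L/∂y = 7 y,   ∂L/∂y' = y'.
Euler-Lagrange: y'' − 7 y = 0.
With k = sqrt(7), the general solution is
    y(x) = A cosh(sqrt(7) x) + B sinh(sqrt(7) x).
Fixed left endpoint y(0) = 4 ⇒ A = 4.
The right endpoint x = 1 is free, so the natural (transversality) condition is ∂L/∂y' |_{x=1} = 0, i.e. y'(1) = 0.
Compute y'(x) = A k sinh(k x) + B k cosh(k x), so
    y'(1) = A k sinh(k·1) + B k cosh(k·1) = 0
    ⇒ B = −A tanh(k·1) = − 4 tanh(sqrt(7)·1).
Therefore the extremal is
    y(x) = 4 cosh(sqrt(7) x) − 4 tanh(sqrt(7)·1) sinh(sqrt(7) x).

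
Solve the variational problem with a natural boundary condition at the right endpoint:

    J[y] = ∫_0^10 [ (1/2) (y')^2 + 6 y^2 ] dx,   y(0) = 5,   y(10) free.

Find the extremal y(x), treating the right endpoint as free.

The Lagrangian L = (1/2) (y')^2 + 6 y^2 gives
    ∂L/∂y = 12 y,   ∂L/∂y' = y'.
Euler-Lagrange: y'' − 12 y = 0.
With k = sqrt(12), the general solution is
    y(x) = A cosh(sqrt(12) x) + B sinh(sqrt(12) x).
Fixed left endpoint y(0) = 5 ⇒ A = 5.
The right endpoint x = 10 is free, so the natural (transversality) condition is ∂L/∂y' |_{x=10} = 0, i.e. y'(10) = 0.
Compute y'(x) = A k sinh(k x) + B k cosh(k x), so
    y'(10) = A k sinh(k·10) + B k cosh(k·10) = 0
    ⇒ B = −A tanh(k·10) = − 5 tanh(sqrt(12)·10).
Therefore the extremal is
    y(x) = 5 cosh(sqrt(12) x) − 5 tanh(sqrt(12)·10) sinh(sqrt(12) x).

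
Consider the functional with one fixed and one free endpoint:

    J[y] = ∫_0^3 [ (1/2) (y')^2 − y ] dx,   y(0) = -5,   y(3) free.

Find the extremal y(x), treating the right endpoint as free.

The Lagrangian L = (1/2) (y')^2 − y gives
    ∂L/∂y = −1,   ∂L/∂y' = y'.
Euler-Lagrange: d/dx(y') − (−1) = 0, i.e. y'' + 1 = 0, so
    y(x) = −(1/2) x^2 + C1 x + C2.
Fixed left endpoint y(0) = -5 ⇒ C2 = -5.
The right endpoint x = 3 is free, so the natural (transversality) condition is ∂L/∂y' |_{x=3} = 0, i.e. y'(3) = 0.
Compute y'(x) = −1 x + C1, so y'(3) = −3 + C1 = 0 ⇒ C1 = 3.
Therefore the extremal is
    y(x) = −x^2/2 + 3 x − 5.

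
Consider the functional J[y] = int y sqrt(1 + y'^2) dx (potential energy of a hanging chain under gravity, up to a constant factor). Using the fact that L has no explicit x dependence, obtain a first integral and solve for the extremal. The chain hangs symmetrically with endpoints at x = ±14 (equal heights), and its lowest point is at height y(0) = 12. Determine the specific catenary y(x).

The Lagrangian L(y, y') = y sqrt(1 + y'^2) has no explicit x dependence, so the Beltrami identity applies:
    L − y' ∂L/∂y' = C.
Compute ∂L/∂y' = y · y' / sqrt(1 + y'^2). Then
    L − y' ∂L/∂y'
    = y sqrt(1 + y'^2) − y · y'^2 / sqrt(1 + y'^2)
    = y (1 + y'^2 − y'^2) / sqrt(1 + y'^2)
    = y / sqrt(1 + y'^2) = C.
Squaring gives y^2 = C^2 (1 + y'^2), i.e.
    y'^2 = y^2 / C^2 − 1.
Separating variables,
    dy / sqrt(y^2 − C^2) = dx / C,
and integrating gives arccosh(y / C) = (x − a)/C, so
    y(x) = C cosh((x − a)/C),
the catenary. The constants C and a are fixed by the two endpoint conditions (and, for the hanging-chain problem, the length constraint selects C).
Now fit the given data. The endpoints x = ±14 are symmetric at equal height, so the catenary is even about its minimum: a = 0 and y(x) = C cosh(x/C). The lowest point is y(0) = C cosh(0) = C, and we are told y(0) = 12, so C = 12. Therefore
    y(x) = 12 cosh(x/12),
and at the endpoints
    y(±14) = 12 cosh(14/12).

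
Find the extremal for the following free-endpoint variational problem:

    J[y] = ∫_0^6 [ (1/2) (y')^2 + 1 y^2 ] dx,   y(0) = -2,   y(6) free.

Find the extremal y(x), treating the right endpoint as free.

The Lagrangian L = (1/2) (y')^2 + 1 y^2 gives
    ∂L/∂y = 2 y,   ∂L/∂y' = y'.
Euler-Lagrange: y'' − 2 y = 0.
With k = sqrt(2), the general solution is
    y(x) = A cosh(sqrt(2) x) + B sinh(sqrt(2) x).
Fixed left endpoint y(0) = -2 ⇒ A = -2.
The right endpoint x = 6 is free, so the natural (transversality) condition is ∂L/∂y' |_{x=6} = 0, i.e. y'(6) = 0.
Compute y'(x) = A k sinh(k x) + B k cosh(k x), so
    y'(6) = A k sinh(k·6) + B k cosh(k·6) = 0
    ⇒ B = −A tanh(k·6) = 2 tanh(sqrt(2)·6).
Therefore the extremal is
    y(x) = −2 cosh(sqrt(2) x) + 2 tanh(sqrt(2)·6) sinh(sqrt(2) x).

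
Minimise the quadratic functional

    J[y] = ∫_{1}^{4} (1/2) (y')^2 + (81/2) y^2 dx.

The Lagrangian is L = (1/2) (y')^2 + (81/2) y^2.
Compute ∂L/∂y = 81y, ∂L/∂y' = y'.
The Euler-Lagrange equation d/dx(∂L/∂y') − ∂L/∂y = 0 reduces to
    y'' − 81 y = 0.
Its general solution is
    y(x) = A e^(9x) + B e^(−9x),
with A, B fixed by the endpoint conditions.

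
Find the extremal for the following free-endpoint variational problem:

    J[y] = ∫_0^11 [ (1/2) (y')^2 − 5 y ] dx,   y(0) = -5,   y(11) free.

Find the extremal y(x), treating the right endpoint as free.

The Lagrangian L = (1/2) (y')^2 − 5 y gives
    ∂L/∂y = −5,   ∂L/∂y' = y'.
Euler-Lagrange: d/dx(y') − (−5) = 0, i.e. y'' + 5 = 0, so
    y(x) = −(5/2) x^2 + C1 x + C2.
Fixed left endpoint y(0) = -5 ⇒ C2 = -5.
The right endpoint x = 11 is free, so the natural (transversality) condition is ∂L/∂y' |_{x=11} = 0, i.e. y'(11) = 0.
Compute y'(x) = −5 x + C1, so y'(11) = −55 + C1 = 0 ⇒ C1 = 55.
Therefore the extremal is
    y(x) = −(5/2) x^2 + 55 x − 5.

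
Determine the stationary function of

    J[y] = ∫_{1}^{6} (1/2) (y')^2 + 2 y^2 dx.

The Lagrangian is L = (1/2) (y')^2 + 2 y^2.
Compute ∂L/∂y = 4y, ∂L/∂y' = y'.
The Euler-Lagrange equation d/dx(∂L/∂y') − ∂L/∂y = 0 reduces to
    y'' − 4 y = 0.
Its general solution is
    y(x) = A e^(2x) + B e^(−2x),
with A, B fixed by the endpoint conditions.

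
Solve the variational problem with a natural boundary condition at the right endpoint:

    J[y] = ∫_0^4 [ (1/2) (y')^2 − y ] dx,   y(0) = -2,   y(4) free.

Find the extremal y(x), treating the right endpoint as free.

The Lagrangian L = (1/2) (y')^2 − y gives
    ∂L/∂y = −1,   ∂L/∂y' = y'.
Euler-Lagrange: d/dx(y') − (−1) = 0, i.e. y'' + 1 = 0, so
    y(x) = −(1/2) x^2 + C1 x + C2.
Fixed left endpoint y(0) = -2 ⇒ C2 = -2.
The right endpoint x = 4 is free, so the natural (transversality) condition is ∂L/∂y' |_{x=4} = 0, i.e. y'(4) = 0.
Compute y'(x) = −1 x + C1, so y'(4) = −4 + C1 = 0 ⇒ C1 = 4.
Therefore the extremal is
    y(x) = −x^2/2 + 4 x − 2.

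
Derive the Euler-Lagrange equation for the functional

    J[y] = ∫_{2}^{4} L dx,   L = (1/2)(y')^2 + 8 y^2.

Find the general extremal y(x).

The Lagrangian is L = (1/2)(y')^2 + 8 y^2.
∂L/∂y = 16y.
∂L/∂y' = y'.
The Euler-Lagrange equation d/dx(∂L/∂y') − ∂L/∂y = 0 becomes:
    y'' - 16 y = 0
General solution: y(x) = A e^(4x) + B e^(-4x), where A and B are arbitrary constants fixed by the endpoint conditions.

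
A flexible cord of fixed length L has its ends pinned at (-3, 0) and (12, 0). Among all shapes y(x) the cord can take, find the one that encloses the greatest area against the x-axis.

Set up the augmented Lagrangian using a multiplier λ for the length constraint:
    F(y, y') = y − λ sqrt(1 + y'^2).
F has no explicit x dependence, so the Beltrami identity yields a first integral
    F − y' ∂F/∂y' = C.
Compute ∂F/∂y' = −λ y' / sqrt(1 + y'^2). Then
    y − λ sqrt(1 + y'^2) + λ y'^2 / sqrt(1 + y'^2) = C
    ⇒  y − λ / sqrt(1 + y'^2) = C.
Solving for y' and integrating gives
    (x − a)^2 + (y − b)^2 = λ^2,
a circular arc of radius λ. The constants a, b are determined by the endpoint conditions y(-3) = y(12) = 0, and λ is fixed implicitly by the length constraint
    ∫_{-3}^{12} sqrt(1 + y'^2) dx = L.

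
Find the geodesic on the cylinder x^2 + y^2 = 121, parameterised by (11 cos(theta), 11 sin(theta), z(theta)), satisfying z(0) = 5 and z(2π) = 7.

Parameterise the cylinder of radius R = 11 as
    r(θ) = (11 cos θ, 11 sin θ, z(θ)).
The arc-length element is
    ds = sqrt(121 + (dz/dθ)^2) dθ,
so the Lagrangian is L = sqrt(121 + z'^2).
L depends on z' only, not on z or θ, so ∂L/∂z = 0 and
    ∂L/∂z' = z' / sqrt(121 + z'^2).
The Euler-Lagrange equation gives
    d/dθ( z' / sqrt(121 + z'^2) ) = 0,
so z' is constant. Integrating once:
    z(θ) = a θ + b,
a helix on the cylinder (a straight line when the cylinder is unrolled). The constants a, b are determined by the endpoint conditions.
With endpoint conditions z(0) = 5 and z(2π) = 7: from z(0) = b we get b = 5, and a·2π + 5 = 7 gives a = 1/π, so
    z(θ) = (1/π) θ + 5.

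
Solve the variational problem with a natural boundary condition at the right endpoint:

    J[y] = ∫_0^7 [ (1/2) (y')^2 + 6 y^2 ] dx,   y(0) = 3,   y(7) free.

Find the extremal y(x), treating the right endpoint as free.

The Lagrangian L = (1/2) (y')^2 + 6 y^2 gives
    ∂L/∂y = 12 y,   ∂L/∂y' = y'.
Euler-Lagrange: y'' − 12 y = 0.
With k = sqrt(12), the general solution is
    y(x) = A cosh(sqrt(12) x) + B sinh(sqrt(12) x).
Fixed left endpoint y(0) = 3 ⇒ A = 3.
The right endpoint x = 7 is free, so the natural (transversality) condition is ∂L/∂y' |_{x=7} = 0, i.e. y'(7) = 0.
Compute y'(x) = A k sinh(k x) + B k cosh(k x), so
    y'(7) = A k sinh(k·7) + B k cosh(k·7) = 0
    ⇒ B = −A tanh(k·7) = − 3 tanh(sqrt(12)·7).
Therefore the extremal is
    y(x) = 3 cosh(sqrt(12) x) − 3 tanh(sqrt(12)·7) sinh(sqrt(12) x).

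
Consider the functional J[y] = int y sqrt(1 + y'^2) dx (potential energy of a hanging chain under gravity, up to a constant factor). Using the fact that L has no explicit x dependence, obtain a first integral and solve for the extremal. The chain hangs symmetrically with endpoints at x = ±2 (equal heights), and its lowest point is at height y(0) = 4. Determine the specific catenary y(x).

The Lagrangian L(y, y') = y sqrt(1 + y'^2) has no explicit x dependence, so the Beltrami identity applies:
    L − y' ∂L/∂y' = C.
Compute ∂L/∂y' = y · y' / sqrt(1 + y'^2). Then
    L − y' ∂L/∂y'
    = y sqrt(1 + y'^2) − y · y'^2 / sqrt(1 + y'^2)
    = y (1 + y'^2 − y'^2) / sqrt(1 + y'^2)
    = y / sqrt(1 + y'^2) = C.
Squaring gives y^2 = C^2 (1 + y'^2), i.e.
    y'^2 = y^2 / C^2 − 1.
Separating variables,
    dy / sqrt(y^2 − C^2) = dx / C,
and integrating gives arccosh(y / C) = (x − a)/C, so
    y(x) = C cosh((x − a)/C),
the catenary. The constants C and a are fixed by the two endpoint conditions (and, for the hanging-chain problem, the length constraint selects C).
Now fit the given data. The endpoints x = ±2 are symmetric at equal height, so the catenary is even about its minimum: a = 0 and y(x) = C cosh(x/C). The lowest point is y(0) = C cosh(0) = C, and we are told y(0) = 4, so C = 4. Therefore
    y(x) = 4 cosh(x/4),
and at the endpoints
    y(±2) = 4 cosh(2/4).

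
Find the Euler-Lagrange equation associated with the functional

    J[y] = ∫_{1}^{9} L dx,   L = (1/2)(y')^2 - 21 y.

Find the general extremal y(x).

The Lagrangian is L = (1/2)(y')^2 - 21 y.
∂L/∂y = -21.
∂L/∂y' = y'.
The Euler-Lagrange equation d/dx(∂L/∂y') − ∂L/∂y = 0 becomes:
    y'' + 21 = 0
General solution: y(x) = -(21/2) x^2 + A x + B, where A and B are arbitrary constants fixed by the endpoint conditions.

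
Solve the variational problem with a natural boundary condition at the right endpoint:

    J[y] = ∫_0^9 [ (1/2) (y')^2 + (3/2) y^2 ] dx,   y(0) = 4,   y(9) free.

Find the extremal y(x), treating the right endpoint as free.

The Lagrangian L = (1/2) (y')^2 + (3/2) y^2 gives
    ∂L/∂y = 3 y,   ∂L/∂y' = y'.
Euler-Lagrange: y'' − 3 y = 0.
With k = sqrt(3), the general solution is
    y(x) = A cosh(sqrt(3) x) + B sinh(sqrt(3) x).
Fixed left endpoint y(0) = 4 ⇒ A = 4.
The right endpoint x = 9 is free, so the natural (transversality) condition is ∂L/∂y' |_{x=9} = 0, i.e. y'(9) = 0.
Compute y'(x) = A k sinh(k x) + B k cosh(k x), so
    y'(9) = A k sinh(k·9) + B k cosh(k·9) = 0
    ⇒ B = −A tanh(k·9) = − 4 tanh(sqrt(3)·9).
Therefore the extremal is
    y(x) = 4 cosh(sqrt(3) x) − 4 tanh(sqrt(3)·9) sinh(sqrt(3) x).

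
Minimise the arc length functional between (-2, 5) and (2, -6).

Arc-length functional: J[y] = ∫ sqrt(1 + (y')^2) dx.
Lagrangian L = sqrt(1 + (y')^2) has no explicit y dependence, so ∂L/∂y = 0 and the Euler-Lagrange equation gives
    d/dx( y' / sqrt(1 + (y')^2) ) = 0  ⇒  y' / sqrt(1 + (y')^2) = const.
Hence y' is constant, so y(x) is affine.
Fitting the endpoints (-2, 5) and (2, -6):
    slope m = ((-6) − 5) / (2 − (-2)) = -11/4,
    intercept c = 5 − m·(-2) = -1/2.
Extremal: y(x) = (-11/4) x - 1/2.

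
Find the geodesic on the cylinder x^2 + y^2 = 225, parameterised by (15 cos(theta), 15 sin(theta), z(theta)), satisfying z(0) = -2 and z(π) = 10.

Parameterise the cylinder of radius R = 15 as
    r(θ) = (15 cos θ, 15 sin θ, z(θ)).
The arc-length element is
    ds = sqrt(225 + (dz/dθ)^2) dθ,
so the Lagrangian is L = sqrt(225 + z'^2).
L depends on z' only, not on z or θ, so ∂L/∂z = 0 and
    ∂L/∂z' = z' / sqrt(225 + z'^2).
The Euler-Lagrange equation gives
    d/dθ( z' / sqrt(225 + z'^2) ) = 0,
so z' is constant. Integrating once:
    z(θ) = a θ + b,
a helix on the cylinder (a straight line when the cylinder is unrolled). The constants a, b are determined by the endpoint conditions.
With endpoint conditions z(0) = -2 and z(π) = 10: from z(0) = b we get b = -2, and a·π + -2 = 10 gives a = 12/π, so
    z(θ) = (12/π) θ − 2.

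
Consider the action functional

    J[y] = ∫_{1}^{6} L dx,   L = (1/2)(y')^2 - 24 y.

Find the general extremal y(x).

The Lagrangian is L = (1/2)(y')^2 - 24 y.
∂L/∂y = -24.
∂L/∂y' = y'.
The Euler-Lagrange equation d/dx(∂L/∂y') − ∂L/∂y = 0 becomes:
    y'' + 24 = 0
General solution: y(x) = -12 x^2 + A x + B, where A and B are arbitrary constants fixed by the endpoint conditions.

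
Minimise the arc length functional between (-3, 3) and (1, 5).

Arc-length functional: J[y] = ∫ sqrt(1 + (y')^2) dx.
Lagrangian L = sqrt(1 + (y')^2) has no explicit y dependence, so ∂L/∂y = 0 and the Euler-Lagrange equation gives
    d/dx( y' / sqrt(1 + (y')^2) ) = 0  ⇒  y' / sqrt(1 + (y')^2) = const.
Hence y' is constant, so y(x) is affine.
Fitting the endpoints (-3, 3) and (1, 5):
    slope m = (5 − 3) / (1 − (-3)) = 1/2,
    intercept c = 3 − m·(-3) = 9/2.
Extremal: y(x) = (1/2) x + 9/2.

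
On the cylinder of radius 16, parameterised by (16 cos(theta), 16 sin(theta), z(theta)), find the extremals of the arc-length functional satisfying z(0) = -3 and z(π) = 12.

Parameterise the cylinder of radius R = 16 as
    r(θ) = (16 cos θ, 16 sin θ, z(θ)).
The arc-length element is
    ds = sqrt(256 + (dz/dθ)^2) dθ,
so the Lagrangian is L = sqrt(256 + z'^2).
L depends on z' only, not on z or θ, so ∂L/∂z = 0 and
    ∂L/∂z' = z' / sqrt(256 + z'^2).
The Euler-Lagrange equation gives
    d/dθ( z' / sqrt(256 + z'^2) ) = 0,
so z' is constant. Integrating once:
    z(θ) = a θ + b,
a helix on the cylinder (a straight line when the cylinder is unrolled). The constants a, b are determined by the endpoint conditions.
With endpoint conditions z(0) = -3 and z(π) = 12: from z(0) = b we get b = -3, and a·π + -3 = 12 gives a = 15/π, so
    z(θ) = (15/π) θ − 3.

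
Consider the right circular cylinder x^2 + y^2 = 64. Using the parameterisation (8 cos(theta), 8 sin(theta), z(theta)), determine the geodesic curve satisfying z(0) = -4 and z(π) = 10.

Parameterise the cylinder of radius R = 8 as
    r(θ) = (8 cos θ, 8 sin θ, z(θ)).
The arc-length element is
    ds = sqrt(64 + (dz/dθ)^2) dθ,
so the Lagrangian is L = sqrt(64 + z'^2).
L depends on z' only, not on z or θ, so ∂L/∂z = 0 and
    ∂L/∂z' = z' / sqrt(64 + z'^2).
The Euler-Lagrange equation gives
    d/dθ( z' / sqrt(64 + z'^2) ) = 0,
so z' is constant. Integrating once:
    z(θ) = a θ + b,
a helix on the cylinder (a straight line when the cylinder is unrolled). The constants a, b are determined by the endpoint conditions.
With endpoint conditions z(0) = -4 and z(π) = 10: from z(0) = b we get b = -4, and a·π + -4 = 10 gives a = 14/π, so
    z(θ) = (14/π) θ − 4.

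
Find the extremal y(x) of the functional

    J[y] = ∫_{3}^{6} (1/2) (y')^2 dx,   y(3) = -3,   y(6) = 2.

The Lagrangian is L = (1/2) (y')^2.
Compute ∂L/∂y = 0, ∂L/∂y' = y'.
The Euler-Lagrange equation d/dx(∂L/∂y') − ∂L/∂y = 0 reduces to
    y'' = 0.
Its general solution is
    y(x) = A x + B,
with A, B fixed by the endpoint conditions.
Applying the endpoint conditions y(3) = -3 and y(6) = 2: solve A·3 + B = -3 and A·6 + B = 2. Subtracting gives A(6 − 3) = 2 − -3, so A = 5/3, and B = -3 − A·3 = -8. Therefore
    y(x) = (5/3) x - 8.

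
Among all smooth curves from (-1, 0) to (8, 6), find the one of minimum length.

Arc-length functional: J[y] = ∫ sqrt(1 + (y')^2) dx.
Lagrangian L = sqrt(1 + (y')^2) has no explicit y dependence, so ∂L/∂y = 0 and the Euler-Lagrange equation gives
    d/dx( y' / sqrt(1 + (y')^2) ) = 0  ⇒  y' / sqrt(1 + (y')^2) = const.
Hence y' is constant, so y(x) is affine.
Fitting the endpoints (-1, 0) and (8, 6):
    slope m = (6 − 0) / (8 − (-1)) = 2/3,
    intercept c = 0 − m·(-1) = 2/3.
Extremal: y(x) = (2/3) x + 2/3.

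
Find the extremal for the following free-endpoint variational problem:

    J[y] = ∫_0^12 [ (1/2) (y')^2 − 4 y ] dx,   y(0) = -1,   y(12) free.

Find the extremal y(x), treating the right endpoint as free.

The Lagrangian L = (1/2) (y')^2 − 4 y gives
    ∂L/∂y = −4,   ∂L/∂y' = y'.
Euler-Lagrange: d/dx(y') − (−4) = 0, i.e. y'' + 4 = 0, so
    y(x) = −(4/2) x^2 + C1 x + C2.
Fixed left endpoint y(0) = -1 ⇒ C2 = -1.
The right endpoint x = 12 is free, so the natural (transversality) condition is ∂L/∂y' |_{x=12} = 0, i.e. y'(12) = 0.
Compute y'(x) = −4 x + C1, so y'(12) = −48 + C1 = 0 ⇒ C1 = 48.
Therefore the extremal is
    y(x) = −2 x^2 + 48 x − 1.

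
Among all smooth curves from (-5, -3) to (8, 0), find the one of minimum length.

Arc-length functional: J[y] = ∫ sqrt(1 + (y')^2) dx.
Lagrangian L = sqrt(1 + (y')^2) has no explicit y dependence, so ∂L/∂y = 0 and the Euler-Lagrange equation gives
    d/dx( y' / sqrt(1 + (y')^2) ) = 0  ⇒  y' / sqrt(1 + (y')^2) = const.
Hence y' is constant, so y(x) is affine.
Fitting the endpoints (-5, -3) and (8, 0):
    slope m = (0 − (-3)) / (8 − (-5)) = 3/13,
    intercept c = (-3) − m·(-5) = -24/13.
Extremal: y(x) = (3/13) x - 24/13.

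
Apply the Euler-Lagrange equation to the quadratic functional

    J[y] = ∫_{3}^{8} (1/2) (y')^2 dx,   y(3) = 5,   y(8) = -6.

The Lagrangian is L = (1/2) (y')^2.
Compute ∂L/∂y = 0, ∂L/∂y' = y'.
The Euler-Lagrange equation d/dx(∂L/∂y') − ∂L/∂y = 0 reduces to
    y'' = 0.
Its general solution is
    y(x) = A x + B,
with A, B fixed by the endpoint conditions.
Applying the endpoint conditions y(3) = 5 and y(8) = -6: solve A·3 + B = 5 and A·8 + B = -6. Subtracting gives A(8 − 3) = -6 − 5, so A = -11/5, and B = 5 − A·3 = 58/5. Therefore
    y(x) = (-11/5) x + 58/5.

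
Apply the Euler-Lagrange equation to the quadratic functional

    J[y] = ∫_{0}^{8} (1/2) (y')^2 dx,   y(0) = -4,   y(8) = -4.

The Lagrangian is L = (1/2) (y')^2.
Compute ∂L/∂y = 0, ∂L/∂y' = y'.
The Euler-Lagrange equation d/dx(∂L/∂y') − ∂L/∂y = 0 reduces to
    y'' = 0.
Its general solution is
    y(x) = A x + B,
with A, B fixed by the endpoint conditions.
Applying the endpoint conditions y(0) = -4 and y(8) = -4: solve A·0 + B = -4 and A·8 + B = -4. Subtracting gives A(8 − 0) = -4 − -4, so A = 0, and B = -4 − A·0 = -4. Therefore
    y(x) = -4.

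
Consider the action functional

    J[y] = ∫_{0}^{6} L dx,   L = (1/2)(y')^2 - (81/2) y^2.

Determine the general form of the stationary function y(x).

The Lagrangian is L = (1/2)(y')^2 - (81/2) y^2.
∂L/∂y = -81y.
∂L/∂y' = y'.
The Euler-Lagrange equation d/dx(∂L/∂y') − ∂L/∂y = 0 becomes:
    y'' + 81 y = 0
General solution: y(x) = A sin(9x) + B cos(9x), where A and B are arbitrary constants fixed by the endpoint conditions.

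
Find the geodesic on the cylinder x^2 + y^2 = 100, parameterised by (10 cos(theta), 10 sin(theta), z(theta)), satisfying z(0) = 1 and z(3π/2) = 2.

Parameterise the cylinder of radius R = 10 as
    r(θ) = (10 cos θ, 10 sin θ, z(θ)).
The arc-length element is
    ds = sqrt(100 + (dz/dθ)^2) dθ,
so the Lagrangian is L = sqrt(100 + z'^2).
L depends on z' only, not on z or θ, so ∂L/∂z = 0 and
    ∂L/∂z' = z' / sqrt(100 + z'^2).
The Euler-Lagrange equation gives
    d/dθ( z' / sqrt(100 + z'^2) ) = 0,
so z' is constant. Integrating once:
    z(θ) = a θ + b,
a helix on the cylinder (a straight line when the cylinder is unrolled). The constants a, b are determined by the endpoint conditions.
With endpoint conditions z(0) = 1 and z(3π/2) = 2: from z(0) = b we get b = 1, and a·3π/2 + 1 = 2 gives a = 2/(3π), so
    z(θ) = (2/(3π)) θ + 1.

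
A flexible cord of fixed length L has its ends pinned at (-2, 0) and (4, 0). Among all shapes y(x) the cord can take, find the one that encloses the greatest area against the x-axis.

Set up the augmented Lagrangian using a multiplier λ for the length constraint:
    F(y, y') = y − λ sqrt(1 + y'^2).
F has no explicit x dependence, so the Beltrami identity yields a first integral
    F − y' ∂F/∂y' = C.
Compute ∂F/∂y' = −λ y' / sqrt(1 + y'^2). Then
    y − λ sqrt(1 + y'^2) + λ y'^2 / sqrt(1 + y'^2) = C
    ⇒  y − λ / sqrt(1 + y'^2) = C.
Solving for y' and integrating gives
    (x − a)^2 + (y − b)^2 = λ^2,
a circular arc of radius λ. The constants a, b are determined by the endpoint conditions y(-2) = y(4) = 0, and λ is fixed implicitly by the length constraint
    ∫_{-2}^{4} sqrt(1 + y'^2) dx = L.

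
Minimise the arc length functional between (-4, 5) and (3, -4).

Arc-length functional: J[y] = ∫ sqrt(1 + (y')^2) dx.
Lagrangian L = sqrt(1 + (y')^2) has no explicit y dependence, so ∂L/∂y = 0 and the Euler-Lagrange equation gives
    d/dx( y' / sqrt(1 + (y')^2) ) = 0  ⇒  y' / sqrt(1 + (y')^2) = const.
Hence y' is constant, so y(x) is affine.
Fitting the endpoints (-4, 5) and (3, -4):
    slope m = ((-4) − 5) / (3 − (-4)) = -9/7,
    intercept c = 5 − m·(-4) = -1/7.
Extremal: y(x) = (-9/7) x - 1/7.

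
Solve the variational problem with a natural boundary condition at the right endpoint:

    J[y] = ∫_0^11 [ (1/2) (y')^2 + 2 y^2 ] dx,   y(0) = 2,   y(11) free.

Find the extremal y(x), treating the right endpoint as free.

The Lagrangian L = (1/2) (y')^2 + 2 y^2 gives
    ∂L/∂y = 4 y,   ∂L/∂y' = y'.
Euler-Lagrange: y'' − 4 y = 0.
With k = 2, the general solution is
    y(x) = A cosh(2 x) + B sinh(2 x).
Fixed left endpoint y(0) = 2 ⇒ A = 2.
The right endpoint x = 11 is free, so the natural (transversality) condition is ∂L/∂y' |_{x=11} = 0, i.e. y'(11) = 0.
Compute y'(x) = A k sinh(k x) + B k cosh(k x), so
    y'(11) = A k sinh(k·11) + B k cosh(k·11) = 0
    ⇒ B = −A tanh(k·11) = − 2 tanh(2·11).
Therefore the extremal is
    y(x) = 2 cosh(2 x) − 2 tanh(2·11) sinh(2 x).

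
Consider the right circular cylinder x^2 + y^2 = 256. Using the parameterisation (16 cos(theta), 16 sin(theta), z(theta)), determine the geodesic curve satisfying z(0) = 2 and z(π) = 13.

Parameterise the cylinder of radius R = 16 as
    r(θ) = (16 cos θ, 16 sin θ, z(θ)).
The arc-length element is
    ds = sqrt(256 + (dz/dθ)^2) dθ,
so the Lagrangian is L = sqrt(256 + z'^2).
L depends on z' only, not on z or θ, so ∂L/∂z = 0 and
    ∂L/∂z' = z' / sqrt(256 + z'^2).
The Euler-Lagrange equation gives
    d/dθ( z' / sqrt(256 + z'^2) ) = 0,
so z' is constant. Integrating once:
    z(θ) = a θ + b,
a helix on the cylinder (a straight line when the cylinder is unrolled). The constants a, b are determined by the endpoint conditions.
With endpoint conditions z(0) = 2 and z(π) = 13: from z(0) = b we get b = 2, and a·π + 2 = 13 gives a = 11/π, so
    z(θ) = (11/π) θ + 2.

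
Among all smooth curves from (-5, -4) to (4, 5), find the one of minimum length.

Arc-length functional: J[y] = ∫ sqrt(1 + (y')^2) dx.
Lagrangian L = sqrt(1 + (y')^2) has no explicit y dependence, so ∂L/∂y = 0 and the Euler-Lagrange equation gives
    d/dx( y' / sqrt(1 + (y')^2) ) = 0  ⇒  y' / sqrt(1 + (y')^2) = const.
Hence y' is constant, so y(x) is affine.
Fitting the endpoints (-5, -4) and (4, 5):
    slope m = (5 − (-4)) / (4 − (-5)) = 1,
    intercept c = (-4) − m·(-5) = 1.
Extremal: y(x) = x + 1.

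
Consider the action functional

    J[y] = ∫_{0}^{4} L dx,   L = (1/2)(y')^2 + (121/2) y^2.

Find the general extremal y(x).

The Lagrangian is L = (1/2)(y')^2 + (121/2) y^2.
∂L/∂y = 121y.
∂L/∂y' = y'.
The Euler-Lagrange equation d/dx(∂L/∂y') − ∂L/∂y = 0 becomes:
    y'' - 121 y = 0
General solution: y(x) = A e^(11x) + B e^(-11x), where A and B are arbitrary constants fixed by the endpoint conditions.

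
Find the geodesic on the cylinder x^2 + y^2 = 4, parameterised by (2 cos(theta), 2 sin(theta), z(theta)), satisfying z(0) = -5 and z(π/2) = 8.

Parameterise the cylinder of radius R = 2 as
    r(θ) = (2 cos θ, 2 sin θ, z(θ)).
The arc-length element is
    ds = sqrt(4 + (dz/dθ)^2) dθ,
so the Lagrangian is L = sqrt(4 + z'^2).
L depends on z' only, not on z or θ, so ∂L/∂z = 0 and
    ∂L/∂z' = z' / sqrt(4 + z'^2).
The Euler-Lagrange equation gives
    d/dθ( z' / sqrt(4 + z'^2) ) = 0,
so z' is constant. Integrating once:
    z(θ) = a θ + b,
a helix on the cylinder (a straight line when the cylinder is unrolled). The constants a, b are determined by the endpoint conditions.
With endpoint conditions z(0) = -5 and z(π/2) = 8: from z(0) = b we get b = -5, and a·π/2 + -5 = 8 gives a = 26/π, so
    z(θ) = (26/π) θ − 5.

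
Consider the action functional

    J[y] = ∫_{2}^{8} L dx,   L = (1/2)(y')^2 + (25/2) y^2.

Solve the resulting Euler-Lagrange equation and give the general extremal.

The Lagrangian is L = (1/2)(y')^2 + (25/2) y^2.
∂L/∂y = 25y.
∂L/∂y' = y'.
The Euler-Lagrange equation d/dx(∂L/∂y') − ∂L/∂y = 0 becomes:
    y'' - 25 y = 0
General solution: y(x) = A e^(5x) + B e^(-5x), where A and B are arbitrary constants fixed by the endpoint conditions.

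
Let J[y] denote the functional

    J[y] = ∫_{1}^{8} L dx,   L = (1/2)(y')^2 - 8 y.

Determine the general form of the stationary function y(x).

The Lagrangian is L = (1/2)(y')^2 - 8 y.
∂L/∂y = -8.
∂L/∂y' = y'.
The Euler-Lagrange equation d/dx(∂L/∂y') − ∂L/∂y = 0 becomes:
    y'' + 8 = 0
General solution: y(x) = -4 x^2 + A x + B, where A and B are arbitrary constants fixed by the endpoint conditions.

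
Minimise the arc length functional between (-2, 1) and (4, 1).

Arc-length functional: J[y] = ∫ sqrt(1 + (y')^2) dx.
Lagrangian L = sqrt(1 + (y')^2) has no explicit y dependence, so ∂L/∂y = 0 and the Euler-Lagrange equation gives
    d/dx( y' / sqrt(1 + (y')^2) ) = 0  ⇒  y' / sqrt(1 + (y')^2) = const.
Hence y' is constant, so y(x) is affine.
Fitting the endpoints (-2, 1) and (4, 1):
    slope m = (1 − 1) / (4 − (-2)) = 0,
    intercept c = 1 − m·(-2) = 1.
Extremal: y(x) = 1.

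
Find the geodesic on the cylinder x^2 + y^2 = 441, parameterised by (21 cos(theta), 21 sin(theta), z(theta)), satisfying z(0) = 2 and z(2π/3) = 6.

Parameterise the cylinder of radius R = 21 as
    r(θ) = (21 cos θ, 21 sin θ, z(θ)).
The arc-length element is
    ds = sqrt(441 + (dz/dθ)^2) dθ,
so the Lagrangian is L = sqrt(441 + z'^2).
L depends on z' only, not on z or θ, so ∂L/∂z = 0 and
    ∂L/∂z' = z' / sqrt(441 + z'^2).
The Euler-Lagrange equation gives
    d/dθ( z' / sqrt(441 + z'^2) ) = 0,
so z' is constant. Integrating once:
    z(θ) = a θ + b,
a helix on the cylinder (a straight line when the cylinder is unrolled). The constants a, b are determined by the endpoint conditions.
With endpoint conditions z(0) = 2 and z(2π/3) = 6: from z(0) = b we get b = 2, and a·2π/3 + 2 = 6 gives a = 6/π, so
    z(θ) = (6/π) θ + 2.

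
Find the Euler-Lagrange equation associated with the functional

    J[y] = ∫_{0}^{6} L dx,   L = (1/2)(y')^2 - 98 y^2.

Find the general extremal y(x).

The Lagrangian is L = (1/2)(y')^2 - 98 y^2.
∂L/∂y = -196y.
∂L/∂y' = y'.
The Euler-Lagrange equation d/dx(∂L/∂y') − ∂L/∂y = 0 becomes:
    y'' + 196 y = 0
General solution: y(x) = A sin(14x) + B cos(14x), where A and B are arbitrary constants fixed by the endpoint conditions.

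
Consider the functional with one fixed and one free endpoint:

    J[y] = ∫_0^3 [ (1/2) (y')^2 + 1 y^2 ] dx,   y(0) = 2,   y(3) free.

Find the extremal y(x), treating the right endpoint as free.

The Lagrangian L = (1/2) (y')^2 + 1 y^2 gives
    ∂L/∂y = 2 y,   ∂L/∂y' = y'.
Euler-Lagrange: y'' − 2 y = 0.
With k = sqrt(2), the general solution is
    y(x) = A cosh(sqrt(2) x) + B sinh(sqrt(2) x).
Fixed left endpoint y(0) = 2 ⇒ A = 2.
The right endpoint x = 3 is free, so the natural (transversality) condition is ∂L/∂y' |_{x=3} = 0, i.e. y'(3) = 0.
Compute y'(x) = A k sinh(k x) + B k cosh(k x), so
    y'(3) = A k sinh(k·3) + B k cosh(k·3) = 0
    ⇒ B = −A tanh(k·3) = − 2 tanh(sqrt(2)·3).
Therefore the extremal is
    y(x) = 2 cosh(sqrt(2) x) − 2 tanh(sqrt(2)·3) sinh(sqrt(2) x).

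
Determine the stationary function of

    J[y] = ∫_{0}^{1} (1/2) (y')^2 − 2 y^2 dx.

The Lagrangian is L = (1/2) (y')^2 − 2 y^2.
Compute ∂L/∂y = -4y, ∂L/∂y' = y'.
The Euler-Lagrange equation d/dx(∂L/∂y') − ∂L/∂y = 0 reduces to
    y'' + 4 y = 0.
Its general solution is
    y(x) = A sin(2x) + B cos(2x),
with A, B fixed by the endpoint conditions.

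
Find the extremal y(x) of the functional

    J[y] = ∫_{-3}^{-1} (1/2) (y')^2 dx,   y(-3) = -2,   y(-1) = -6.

The Lagrangian is L = (1/2) (y')^2.
Compute ∂L/∂y = 0, ∂L/∂y' = y'.
The Euler-Lagrange equation d/dx(∂L/∂y') − ∂L/∂y = 0 reduces to
    y'' = 0.
Its general solution is
    y(x) = A x + B,
with A, B fixed by the endpoint conditions.
Applying the endpoint conditions y(-3) = -2 and y(-1) = -6: solve A·-3 + B = -2 and A·-1 + B = -6. Subtracting gives A(-1 − -3) = -6 − -2, so A = -2, and B = -2 − A·-3 = -8. Therefore
    y(x) = -2 x - 8.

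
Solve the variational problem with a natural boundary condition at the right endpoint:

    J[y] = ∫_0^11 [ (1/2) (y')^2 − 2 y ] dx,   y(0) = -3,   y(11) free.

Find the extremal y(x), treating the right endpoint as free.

The Lagrangian L = (1/2) (y')^2 − 2 y gives
    ∂L/∂y = −2,   ∂L/∂y' = y'.
Euler-Lagrange: d/dx(y') − (−2) = 0, i.e. y'' + 2 = 0, so
    y(x) = −(2/2) x^2 + C1 x + C2.
Fixed left endpoint y(0) = -3 ⇒ C2 = -3.
The right endpoint x = 11 is free, so the natural (transversality) condition is ∂L/∂y' |_{x=11} = 0, i.e. y'(11) = 0.
Compute y'(x) = −2 x + C1, so y'(11) = −22 + C1 = 0 ⇒ C1 = 22.
Therefore the extremal is
    y(x) = −x^2 + 22 x − 3.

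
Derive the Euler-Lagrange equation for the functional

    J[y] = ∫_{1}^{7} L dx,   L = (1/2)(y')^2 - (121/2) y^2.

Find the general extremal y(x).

The Lagrangian is L = (1/2)(y')^2 - (121/2) y^2.
∂L/∂y = -121y.
∂L/∂y' = y'.
The Euler-Lagrange equation d/dx(∂L/∂y') − ∂L/∂y = 0 becomes:
    y'' + 121 y = 0
General solution: y(x) = A sin(11x) + B cos(11x), where A and B are arbitrary constants fixed by the endpoint conditions.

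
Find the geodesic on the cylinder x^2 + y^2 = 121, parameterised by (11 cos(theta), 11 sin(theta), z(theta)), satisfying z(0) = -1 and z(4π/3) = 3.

Parameterise the cylinder of radius R = 11 as
    r(θ) = (11 cos θ, 11 sin θ, z(θ)).
The arc-length element is
    ds = sqrt(121 + (dz/dθ)^2) dθ,
so the Lagrangian is L = sqrt(121 + z'^2).
L depends on z' only, not on z or θ, so ∂L/∂z = 0 and
    ∂L/∂z' = z' / sqrt(121 + z'^2).
The Euler-Lagrange equation gives
    d/dθ( z' / sqrt(121 + z'^2) ) = 0,
so z' is constant. Integrating once:
    z(θ) = a θ + b,
a helix on the cylinder (a straight line when the cylinder is unrolled). The constants a, b are determined by the endpoint conditions.
With endpoint conditions z(0) = -1 and z(4π/3) = 3: from z(0) = b we get b = -1, and a·4π/3 + -1 = 3 gives a = 3/π, so
    z(θ) = (3/π) θ − 1.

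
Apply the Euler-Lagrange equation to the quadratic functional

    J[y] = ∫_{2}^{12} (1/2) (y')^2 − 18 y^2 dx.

The Lagrangian is L = (1/2) (y')^2 − 18 y^2.
Compute ∂L/∂y = -36y, ∂L/∂y' = y'.
The Euler-Lagrange equation d/dx(∂L/∂y') − ∂L/∂y = 0 reduces to
    y'' + 36 y = 0.
Its general solution is
    y(x) = A sin(6x) + B cos(6x),
with A, B fixed by the endpoint conditions.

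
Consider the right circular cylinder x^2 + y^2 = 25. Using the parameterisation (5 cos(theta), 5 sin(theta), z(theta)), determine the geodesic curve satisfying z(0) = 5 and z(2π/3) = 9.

Parameterise the cylinder of radius R = 5 as
    r(θ) = (5 cos θ, 5 sin θ, z(θ)).
The arc-length element is
    ds = sqrt(25 + (dz/dθ)^2) dθ,
so the Lagrangian is L = sqrt(25 + z'^2).
L depends on z' only, not on z or θ, so ∂L/∂z = 0 and
    ∂L/∂z' = z' / sqrt(25 + z'^2).
The Euler-Lagrange equation gives
    d/dθ( z' / sqrt(25 + z'^2) ) = 0,
so z' is constant. Integrating once:
    z(θ) = a θ + b,
a helix on the cylinder (a straight line when the cylinder is unrolled). The constants a, b are determined by the endpoint conditions.
With endpoint conditions z(0) = 5 and z(2π/3) = 9: from z(0) = b we get b = 5, and a·2π/3 + 5 = 9 gives a = 6/π, so
    z(θ) = (6/π) θ + 5.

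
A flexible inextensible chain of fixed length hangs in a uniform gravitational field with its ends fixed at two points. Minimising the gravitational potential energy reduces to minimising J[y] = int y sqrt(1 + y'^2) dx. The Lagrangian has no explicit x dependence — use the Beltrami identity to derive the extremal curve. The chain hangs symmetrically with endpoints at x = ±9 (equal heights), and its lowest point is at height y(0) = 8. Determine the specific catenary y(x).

The Lagrangian L(y, y') = y sqrt(1 + y'^2) has no explicit x dependence, so the Beltrami identity applies:
    L − y' ∂L/∂y' = C.
Compute ∂L/∂y' = y · y' / sqrt(1 + y'^2). Then
    L − y' ∂L/∂y'
    = y sqrt(1 + y'^2) − y · y'^2 / sqrt(1 + y'^2)
    = y (1 + y'^2 − y'^2) / sqrt(1 + y'^2)
    = y / sqrt(1 + y'^2) = C.
Squaring gives y^2 = C^2 (1 + y'^2), i.e.
    y'^2 = y^2 / C^2 − 1.
Separating variables,
    dy / sqrt(y^2 − C^2) = dx / C,
and integrating gives arccosh(y / C) = (x − a)/C, so
    y(x) = C cosh((x − a)/C),
the catenary. The constants C and a are fixed by the two endpoint conditions (and, for the hanging-chain problem, the length constraint selects C).
Now fit the given data. The endpoints x = ±9 are symmetric at equal height, so the catenary is even about its minimum: a = 0 and y(x) = C cosh(x/C). The lowest point is y(0) = C cosh(0) = C, and we are told y(0) = 8, so C = 8. Therefore
    y(x) = 8 cosh(x/8),
and at the endpoints
    y(±9) = 8 cosh(9/8).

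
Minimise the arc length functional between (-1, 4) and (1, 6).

Arc-length functional: J[y] = ∫ sqrt(1 + (y')^2) dx.
Lagrangian L = sqrt(1 + (y')^2) has no explicit y dependence, so ∂L/∂y = 0 and the Euler-Lagrange equation gives
    d/dx( y' / sqrt(1 + (y')^2) ) = 0  ⇒  y' / sqrt(1 + (y')^2) = const.
Hence y' is constant, so y(x) is affine.
Fitting the endpoints (-1, 4) and (1, 6):
    slope m = (6 − 4) / (1 − (-1)) = 1,
    intercept c = 4 − m·(-1) = 5.
Extremal: y(x) = x + 5.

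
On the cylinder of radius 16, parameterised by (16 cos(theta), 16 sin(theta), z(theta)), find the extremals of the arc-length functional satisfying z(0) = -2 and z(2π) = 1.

Parameterise the cylinder of radius R = 16 as
    r(θ) = (16 cos θ, 16 sin θ, z(θ)).
The arc-length element is
    ds = sqrt(256 + (dz/dθ)^2) dθ,
so the Lagrangian is L = sqrt(256 + z'^2).
L depends on z' only, not on z or θ, so ∂L/∂z = 0 and
    ∂L/∂z' = z' / sqrt(256 + z'^2).
The Euler-Lagrange equation gives
    d/dθ( z' / sqrt(256 + z'^2) ) = 0,
so z' is constant. Integrating once:
    z(θ) = a θ + b,
a helix on the cylinder (a straight line when the cylinder is unrolled). The constants a, b are determined by the endpoint conditions.
With endpoint conditions z(0) = -2 and z(2π) = 1: from z(0) = b we get b = -2, and a·2π + -2 = 1 gives a = 3/(2π), so
    z(θ) = (3/(2π)) θ − 2.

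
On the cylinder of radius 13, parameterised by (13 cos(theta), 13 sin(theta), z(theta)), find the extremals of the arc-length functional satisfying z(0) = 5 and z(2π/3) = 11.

Parameterise the cylinder of radius R = 13 as
    r(θ) = (13 cos θ, 13 sin θ, z(θ)).
The arc-length element is
    ds = sqrt(169 + (dz/dθ)^2) dθ,
so the Lagrangian is L = sqrt(169 + z'^2).
L depends on z' only, not on z or θ, so ∂L/∂z = 0 and
    ∂L/∂z' = z' / sqrt(169 + z'^2).
The Euler-Lagrange equation gives
    d/dθ( z' / sqrt(169 + z'^2) ) = 0,
so z' is constant. Integrating once:
    z(θ) = a θ + b,
a helix on the cylinder (a straight line when the cylinder is unrolled). The constants a, b are determined by the endpoint conditions.
With endpoint conditions z(0) = 5 and z(2π/3) = 11: from z(0) = b we get b = 5, and a·2π/3 + 5 = 11 gives a = 9/π, so
    z(θ) = (9/π) θ + 5.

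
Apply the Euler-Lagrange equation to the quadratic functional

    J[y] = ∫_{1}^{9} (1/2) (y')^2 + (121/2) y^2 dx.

The Lagrangian is L = (1/2) (y')^2 + (121/2) y^2.
Compute ∂L/∂y = 121y, ∂L/∂y' = y'.
The Euler-Lagrange equation d/dx(∂L/∂y') − ∂L/∂y = 0 reduces to
    y'' − 121 y = 0.
Its general solution is
    y(x) = A e^(11x) + B e^(−11x),
with A, B fixed by the endpoint conditions.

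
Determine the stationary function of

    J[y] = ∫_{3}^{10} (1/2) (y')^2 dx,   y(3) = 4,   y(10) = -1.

The Lagrangian is L = (1/2) (y')^2.
Compute ∂L/∂y = 0, ∂L/∂y' = y'.
The Euler-Lagrange equation d/dx(∂L/∂y') − ∂L/∂y = 0 reduces to
    y'' = 0.
Its general solution is
    y(x) = A x + B,
with A, B fixed by the endpoint conditions.
Applying the endpoint conditions y(3) = 4 and y(10) = -1: solve A·3 + B = 4 and A·10 + B = -1. Subtracting gives A(10 − 3) = -1 − 4, so A = -5/7, and B = 4 − A·3 = 43/7. Therefore
    y(x) = (-5/7) x + 43/7.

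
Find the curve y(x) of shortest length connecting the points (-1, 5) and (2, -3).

Arc-length functional: J[y] = ∫ sqrt(1 + (y')^2) dx.
Lagrangian L = sqrt(1 + (y')^2) has no explicit y dependence, so ∂L/∂y = 0 and the Euler-Lagrange equation gives
    d/dx( y' / sqrt(1 + (y')^2) ) = 0  ⇒  y' / sqrt(1 + (y')^2) = const.
Hence y' is constant, so y(x) is affine.
Fitting the endpoints (-1, 5) and (2, -3):
    slope m = ((-3) − 5) / (2 − (-1)) = -8/3,
    intercept c = 5 − m·(-1) = 7/3.
Extremal: y(x) = (-8/3) x + 7/3.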